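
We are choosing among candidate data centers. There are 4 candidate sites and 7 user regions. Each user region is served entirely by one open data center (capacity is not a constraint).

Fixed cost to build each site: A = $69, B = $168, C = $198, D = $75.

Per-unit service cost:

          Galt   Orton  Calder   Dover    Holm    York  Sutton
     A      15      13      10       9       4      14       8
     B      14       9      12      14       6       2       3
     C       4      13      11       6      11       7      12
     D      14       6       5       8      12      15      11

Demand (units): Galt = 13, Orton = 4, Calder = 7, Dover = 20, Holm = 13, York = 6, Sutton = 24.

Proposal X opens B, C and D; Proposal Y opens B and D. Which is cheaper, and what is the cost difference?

Proposal Y is cheaper by 28.

Proposal X: {B, C, D}: Galt→C 4·13=52, Orton→D 6·4=24, Calder→D 5·7=35, Dover→C 6·20=120, Holm→B 6·13=78, York→B 2·6=12, Sutton→B 3·24=72. Service 393; fixed 441; total 834.
Proposal Y: {B, D}: Galt→B 14·13=182, Orton→D 6·4=24, Calder→D 5·7=35, Dover→D 8·20=160, Holm→B 6·13=78, York→B 2·6=12, Sutton→B 3·24=72. Service 563; fixed 243; total 806.
Difference: |834 − 806| = 28.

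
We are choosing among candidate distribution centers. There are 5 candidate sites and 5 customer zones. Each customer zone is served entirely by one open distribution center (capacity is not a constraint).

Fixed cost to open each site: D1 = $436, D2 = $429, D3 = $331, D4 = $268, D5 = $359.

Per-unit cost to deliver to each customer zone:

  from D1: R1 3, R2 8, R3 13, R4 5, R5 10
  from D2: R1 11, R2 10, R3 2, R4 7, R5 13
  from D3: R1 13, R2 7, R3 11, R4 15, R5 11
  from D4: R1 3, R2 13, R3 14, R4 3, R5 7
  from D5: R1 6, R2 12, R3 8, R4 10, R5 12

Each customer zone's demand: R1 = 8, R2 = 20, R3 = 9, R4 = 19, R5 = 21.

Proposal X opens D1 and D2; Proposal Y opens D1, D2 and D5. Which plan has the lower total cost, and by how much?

Proposal X is cheaper by 359.

Proposal X: {D1, D2}: R1→D1 3·8=24, R2→D1 8·20=160, R3→D2 2·9=18, R4→D1 5·19=95, R5→D1 10·21=210. Service 507; fixed 865; total 1372.
Proposal Y: {D1, D2, D5}: R1→D1 3·8=24, R2→D1 8·20=160, R3→D2 2·9=18, R4→D1 5·19=95, R5→D1 10·21=210. Service 507; fixed 1224; total 1731.
Difference: |1372 − 1731| = 359.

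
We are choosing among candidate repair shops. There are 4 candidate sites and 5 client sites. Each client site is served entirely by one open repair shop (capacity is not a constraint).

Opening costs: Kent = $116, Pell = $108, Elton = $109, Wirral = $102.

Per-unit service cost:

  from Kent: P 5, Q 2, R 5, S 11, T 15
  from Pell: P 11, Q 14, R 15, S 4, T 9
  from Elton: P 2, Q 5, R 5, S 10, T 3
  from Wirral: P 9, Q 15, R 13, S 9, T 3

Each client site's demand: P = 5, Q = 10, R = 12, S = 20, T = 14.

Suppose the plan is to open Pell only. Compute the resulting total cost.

Each client site is assigned to its cheapest site among the open ones.
{Pell}: P→Pell 11·5=55, Q→Pell 14·10=140, R→Pell 15·12=180, S→Pell 4·20=80, T→Pell 9·14=126. Service 581; fixed 108; total 689.

Total cost: 689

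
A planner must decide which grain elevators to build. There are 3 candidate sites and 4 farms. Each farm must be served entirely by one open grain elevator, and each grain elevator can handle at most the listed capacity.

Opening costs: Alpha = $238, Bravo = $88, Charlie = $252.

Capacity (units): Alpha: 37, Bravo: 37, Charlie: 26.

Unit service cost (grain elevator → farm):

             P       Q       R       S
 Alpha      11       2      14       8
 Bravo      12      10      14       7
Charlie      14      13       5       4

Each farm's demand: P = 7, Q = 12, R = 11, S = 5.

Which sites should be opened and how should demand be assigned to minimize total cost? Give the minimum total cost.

Open {Bravo}: P→Bravo 12·7=84, Q→Bravo 10·12=120, R→Bravo 14·11=154, S→Bravo 7·5=35.
Loads: Bravo carries 35/37. Service 393; fixed 88; total 481.
Next best feasible plan costs 533.

Minimum total cost: 481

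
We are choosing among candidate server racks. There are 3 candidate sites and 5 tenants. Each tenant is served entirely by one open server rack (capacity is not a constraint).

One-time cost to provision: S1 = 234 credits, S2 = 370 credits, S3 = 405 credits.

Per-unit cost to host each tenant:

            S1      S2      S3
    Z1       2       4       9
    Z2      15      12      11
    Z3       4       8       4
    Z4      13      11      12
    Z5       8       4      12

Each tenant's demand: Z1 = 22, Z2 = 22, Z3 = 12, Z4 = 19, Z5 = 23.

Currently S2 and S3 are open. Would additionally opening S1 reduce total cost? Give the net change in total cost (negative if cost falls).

Current service cost with {S2, S3}: 679.
Adding S1: each tenant re-picks its cheapest; new service cost 635, saving 44.
Extra fixed cost: 234. Net change = 234 − 44 = 190.
(Totals: 1454 → 1644.)

No — net change +190 (cost rises by 190).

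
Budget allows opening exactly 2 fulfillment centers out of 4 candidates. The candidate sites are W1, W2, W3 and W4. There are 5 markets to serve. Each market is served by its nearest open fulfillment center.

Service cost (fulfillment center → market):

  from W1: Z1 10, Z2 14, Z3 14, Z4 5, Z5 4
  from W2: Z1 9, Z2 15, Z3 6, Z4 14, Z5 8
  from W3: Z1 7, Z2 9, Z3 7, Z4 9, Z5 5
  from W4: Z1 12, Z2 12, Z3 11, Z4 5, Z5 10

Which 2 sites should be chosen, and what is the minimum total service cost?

Choose W1 and W3; total service cost 32.

With exactly 2 open, each market uses its cheapest among the chosen.
{W1, W3}: Z1→W3 7, Z2→W3 9, Z3→W3 7, Z4→W1 5, Z5→W1 4. Service cost 32.
{W3, W4}: service cost 33
{W2, W3}: service cost 36
Among all 6 size-2 choices, {W1, W3} is lowest.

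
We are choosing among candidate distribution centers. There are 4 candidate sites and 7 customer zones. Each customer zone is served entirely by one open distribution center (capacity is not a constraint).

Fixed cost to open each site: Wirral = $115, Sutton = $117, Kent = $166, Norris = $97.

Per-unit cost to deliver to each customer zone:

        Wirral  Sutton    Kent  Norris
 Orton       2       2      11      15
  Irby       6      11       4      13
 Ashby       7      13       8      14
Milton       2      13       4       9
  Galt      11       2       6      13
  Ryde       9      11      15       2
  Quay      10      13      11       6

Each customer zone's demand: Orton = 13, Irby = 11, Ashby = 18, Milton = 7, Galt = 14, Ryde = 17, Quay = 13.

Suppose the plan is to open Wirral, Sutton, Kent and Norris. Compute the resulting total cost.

Each customer zone is assigned to its cheapest site among the open ones.
{Wirral, Sutton, Kent, Norris}: Orton→Wirral 2·13=26, Irby→Kent 4·11=44, Ashby→Wirral 7·18=126, Milton→Wirral 2·7=14, Galt→Sutton 2·14=28, Ryde→Norris 2·17=34, Quay→Norris 6·13=78. Service 350; fixed 495; total 845.

Total cost: 845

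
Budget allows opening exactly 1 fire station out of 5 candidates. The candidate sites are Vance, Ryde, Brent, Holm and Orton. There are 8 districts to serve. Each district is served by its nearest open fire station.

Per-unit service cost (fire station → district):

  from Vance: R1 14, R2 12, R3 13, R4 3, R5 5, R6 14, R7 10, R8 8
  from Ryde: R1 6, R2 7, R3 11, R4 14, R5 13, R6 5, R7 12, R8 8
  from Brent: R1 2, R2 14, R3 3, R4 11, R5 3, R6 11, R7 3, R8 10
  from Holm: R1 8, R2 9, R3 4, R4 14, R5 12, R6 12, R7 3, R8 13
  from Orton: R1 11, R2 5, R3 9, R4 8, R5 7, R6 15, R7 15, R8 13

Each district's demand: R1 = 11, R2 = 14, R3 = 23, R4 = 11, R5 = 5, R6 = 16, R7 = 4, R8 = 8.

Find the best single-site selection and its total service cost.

Choose Brent only; total service cost 691.

With exactly 1 open, each district uses its cheapest among the chosen.
{Brent}: R1→Brent 2·11=22, R2→Brent 14·14=196, R3→Brent 3·23=69, R4→Brent 11·11=121, R5→Brent 3·5=15, R6→Brent 11·16=176, R7→Brent 3·4=12, R8→Brent 10·8=80. Service cost 691.
{Ryde}: service cost 828
{Holm}: service cost 828
Among all 5 size-1 choices, {Brent} is lowest.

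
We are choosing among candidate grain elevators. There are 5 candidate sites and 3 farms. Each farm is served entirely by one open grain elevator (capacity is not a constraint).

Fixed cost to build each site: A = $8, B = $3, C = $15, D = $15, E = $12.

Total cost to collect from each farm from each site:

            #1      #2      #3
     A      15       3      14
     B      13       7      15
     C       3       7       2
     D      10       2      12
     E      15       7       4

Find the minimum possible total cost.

Minimum total cost: 27

For any fixed open set, each farm goes to its cheapest open site; total = fixed + service.
{C}: #1→C 3, #2→C 7, #3→C 2. Service 12; fixed 15; total 27.
{B, C}: service 12 + fixed 18 = 30
{A, C}: service 8 + fixed 23 = 31
{A, B, C, D, E}: #1→C 3, #2→D 2, #3→C 2. Service 7; fixed 53; total 60.
No other subset beats 27.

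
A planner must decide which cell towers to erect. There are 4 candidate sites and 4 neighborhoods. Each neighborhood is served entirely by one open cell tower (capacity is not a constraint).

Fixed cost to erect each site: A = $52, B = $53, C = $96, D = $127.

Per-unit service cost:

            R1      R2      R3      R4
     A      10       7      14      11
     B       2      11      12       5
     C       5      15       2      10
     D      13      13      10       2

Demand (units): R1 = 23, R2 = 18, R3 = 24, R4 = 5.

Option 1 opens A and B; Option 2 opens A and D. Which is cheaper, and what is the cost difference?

Option 1: {A, B}: R1→B 2·23=46, R2→A 7·18=126, R3→B 12·24=288, R4→B 5·5=25. Service 485; fixed 105; total 590.
Option 2: {A, D}: R1→A 10·23=230, R2→A 7·18=126, R3→D 10·24=240, R4→D 2·5=10. Service 606; fixed 179; total 785.
Difference: |590 − 785| = 195.

Option 1 is cheaper by 195.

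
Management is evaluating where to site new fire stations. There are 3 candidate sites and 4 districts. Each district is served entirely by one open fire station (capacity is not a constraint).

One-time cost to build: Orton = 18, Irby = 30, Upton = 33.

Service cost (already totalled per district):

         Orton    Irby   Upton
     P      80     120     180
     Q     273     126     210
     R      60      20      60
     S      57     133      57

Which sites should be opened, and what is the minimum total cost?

For any fixed open set, each district goes to its cheapest open site; total = fixed + service.
{Orton, Irby}: P→Orton 80, Q→Irby 126, R→Irby 20, S→Orton 57. Service 283; fixed 48; total 331.
{Orton, Irby, Upton}: P→Orton 80, Q→Irby 126, R→Irby 20, S→Orton 57. Service 283; fixed 81; total 364.
{Irby, Upton}: service 323 + fixed 63 = 386
{Orton}: P→Orton 80, Q→Orton 273, R→Orton 60, S→Orton 57. Service 470; fixed 18; total 488.
(All 7 nonempty subsets were checked; Orton and Irby is lowest.)

Open Orton and Irby; minimum total cost 331.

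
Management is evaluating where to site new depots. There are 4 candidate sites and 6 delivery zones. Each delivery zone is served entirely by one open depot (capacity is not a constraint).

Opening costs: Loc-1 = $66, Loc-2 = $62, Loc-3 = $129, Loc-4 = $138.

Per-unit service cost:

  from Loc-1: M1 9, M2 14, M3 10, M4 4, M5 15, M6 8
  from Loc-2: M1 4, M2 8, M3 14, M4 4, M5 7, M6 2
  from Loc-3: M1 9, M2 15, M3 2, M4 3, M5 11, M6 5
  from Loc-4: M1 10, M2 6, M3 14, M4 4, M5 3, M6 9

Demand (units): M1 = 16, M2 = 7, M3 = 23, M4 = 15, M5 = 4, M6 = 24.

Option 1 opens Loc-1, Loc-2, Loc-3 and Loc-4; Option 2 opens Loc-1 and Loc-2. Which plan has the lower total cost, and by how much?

Option 1: {Loc-1, Loc-2, Loc-3, Loc-4}: M1→Loc-2 4·16=64, M2→Loc-4 6·7=42, M3→Loc-3 2·23=46, M4→Loc-3 3·15=45, M5→Loc-4 3·4=12, M6→Loc-2 2·24=48. Service 257; fixed 395; total 652.
Option 2: {Loc-1, Loc-2}: M1→Loc-2 4·16=64, M2→Loc-2 8·7=56, M3→Loc-1 10·23=230, M4→Loc-1 4·15=60, M5→Loc-2 7·4=28, M6→Loc-2 2·24=48. Service 486; fixed 128; total 614.
Difference: |652 − 614| = 38.

Option 2 is cheaper by 38.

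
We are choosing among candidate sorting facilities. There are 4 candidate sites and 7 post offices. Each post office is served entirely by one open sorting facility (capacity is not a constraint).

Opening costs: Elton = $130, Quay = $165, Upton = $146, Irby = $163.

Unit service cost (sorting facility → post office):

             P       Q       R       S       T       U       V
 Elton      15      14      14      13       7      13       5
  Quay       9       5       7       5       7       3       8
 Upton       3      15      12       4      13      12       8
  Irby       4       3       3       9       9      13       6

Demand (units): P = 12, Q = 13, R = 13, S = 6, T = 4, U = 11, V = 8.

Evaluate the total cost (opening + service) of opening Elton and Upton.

Total cost: 874

Each post office is assigned to its cheapest site among the open ones.
{Elton, Upton}: P→Upton 3·12=36, Q→Elton 14·13=182, R→Upton 12·13=156, S→Upton 4·6=24, T→Elton 7·4=28, U→Upton 12·11=132, V→Elton 5·8=40. Service 598; fixed 276; total 874.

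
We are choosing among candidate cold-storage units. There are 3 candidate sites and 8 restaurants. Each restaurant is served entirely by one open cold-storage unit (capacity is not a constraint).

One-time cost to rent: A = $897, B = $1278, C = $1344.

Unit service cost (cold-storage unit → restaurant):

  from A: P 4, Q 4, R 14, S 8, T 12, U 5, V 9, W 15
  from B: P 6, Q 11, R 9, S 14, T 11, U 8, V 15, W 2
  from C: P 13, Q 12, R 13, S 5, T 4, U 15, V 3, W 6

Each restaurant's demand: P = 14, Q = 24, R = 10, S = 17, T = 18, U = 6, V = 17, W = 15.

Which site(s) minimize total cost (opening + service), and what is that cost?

Open A only; minimum total cost 1949.

For any fixed open set, each restaurant goes to its cheapest open site; total = fixed + service.
{A}: P→A 4·14=56, Q→A 4·24=96, R→A 14·10=140, S→A 8·17=136, T→A 12·18=216, U→A 5·6=30, V→A 9·17=153, W→A 15·15=225. Service 1052; fixed 897; total 1949.
{C}: service 988 + fixed 1344 = 2332
{B}: service 1207 + fixed 1278 = 2485
{A, B, C}: service 510 + fixed 3519 = 4029
No other subset beats 1949.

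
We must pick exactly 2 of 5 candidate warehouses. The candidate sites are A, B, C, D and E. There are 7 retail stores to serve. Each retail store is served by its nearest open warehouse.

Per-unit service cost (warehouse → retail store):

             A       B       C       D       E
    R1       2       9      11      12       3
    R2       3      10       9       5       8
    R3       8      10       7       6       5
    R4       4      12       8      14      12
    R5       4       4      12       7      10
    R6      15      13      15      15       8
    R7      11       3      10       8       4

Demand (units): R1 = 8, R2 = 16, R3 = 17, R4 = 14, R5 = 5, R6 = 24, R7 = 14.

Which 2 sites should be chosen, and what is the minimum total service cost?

With exactly 2 open, each retail store uses its cheapest among the chosen.
{A, E}: R1→A 2·8=16, R2→A 3·16=48, R3→E 5·17=85, R4→A 4·14=56, R5→A 4·5=20, R6→E 8·24=192, R7→E 4·14=56. Service cost 473.
{A, B}: service cost 630
{D, E}: service cost 640
Among all 10 size-2 choices, {A, E} is lowest.

Choose A and E; total service cost 473.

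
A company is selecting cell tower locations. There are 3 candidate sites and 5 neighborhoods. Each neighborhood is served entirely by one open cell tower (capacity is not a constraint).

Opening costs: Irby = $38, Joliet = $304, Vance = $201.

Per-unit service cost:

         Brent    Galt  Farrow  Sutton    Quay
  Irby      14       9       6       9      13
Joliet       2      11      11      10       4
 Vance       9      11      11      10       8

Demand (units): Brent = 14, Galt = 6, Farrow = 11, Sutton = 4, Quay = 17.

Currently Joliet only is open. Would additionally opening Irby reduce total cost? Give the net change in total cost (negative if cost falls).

Yes — net change −33 (cost falls by 33).

Current service cost with {Joliet}: 323.
Adding Irby: each neighborhood re-picks its cheapest; new service cost 252, saving 71.
Extra fixed cost: 38. Net change = 38 − 71 = -33.
(Totals: 627 → 594.)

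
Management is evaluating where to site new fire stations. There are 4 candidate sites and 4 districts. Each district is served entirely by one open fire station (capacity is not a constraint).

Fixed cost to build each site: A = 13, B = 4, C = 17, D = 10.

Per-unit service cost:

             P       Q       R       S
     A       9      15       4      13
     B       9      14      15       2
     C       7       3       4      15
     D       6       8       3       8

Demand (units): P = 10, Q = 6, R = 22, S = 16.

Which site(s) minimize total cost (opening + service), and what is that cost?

Open B, C and D; minimum total cost 207.

For any fixed open set, each district goes to its cheapest open site; total = fixed + service.
{B, C, D}: P→D 6·10=60, Q→C 3·6=18, R→D 3·22=66, S→B 2·16=32. Service 176; fixed 31; total 207.
{A, B, C, D}: service 176 + fixed 44 = 220
{B, D}: service 206 + fixed 14 = 220
{B}: service 536 + fixed 4 = 540
(All 15 nonempty subsets were checked; B, C and D is lowest.)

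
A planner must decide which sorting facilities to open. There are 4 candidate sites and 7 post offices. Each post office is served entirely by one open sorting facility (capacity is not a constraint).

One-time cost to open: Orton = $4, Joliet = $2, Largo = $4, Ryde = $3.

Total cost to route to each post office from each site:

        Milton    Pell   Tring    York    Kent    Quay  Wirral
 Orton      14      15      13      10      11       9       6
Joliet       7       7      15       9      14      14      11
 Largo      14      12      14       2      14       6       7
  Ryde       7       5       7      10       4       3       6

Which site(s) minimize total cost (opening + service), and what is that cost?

Open Largo and Ryde; minimum total cost 41.

For any fixed open set, each post office goes to its cheapest open site; total = fixed + service.
{Largo, Ryde}: Milton→Ryde 7, Pell→Ryde 5, Tring→Ryde 7, York→Largo 2, Kent→Ryde 4, Quay→Ryde 3, Wirral→Ryde 6. Service 34; fixed 7; total 41.
{Joliet, Largo, Ryde}: Milton→Joliet 7, Pell→Ryde 5, Tring→Ryde 7, York→Largo 2, Kent→Ryde 4, Quay→Ryde 3, Wirral→Ryde 6. Service 34; fixed 9; total 43.
{Orton, Largo, Ryde}: service 34 + fixed 11 = 45
{Orton, Joliet, Largo, Ryde}: service 34 + fixed 13 = 47
No other subset beats 41.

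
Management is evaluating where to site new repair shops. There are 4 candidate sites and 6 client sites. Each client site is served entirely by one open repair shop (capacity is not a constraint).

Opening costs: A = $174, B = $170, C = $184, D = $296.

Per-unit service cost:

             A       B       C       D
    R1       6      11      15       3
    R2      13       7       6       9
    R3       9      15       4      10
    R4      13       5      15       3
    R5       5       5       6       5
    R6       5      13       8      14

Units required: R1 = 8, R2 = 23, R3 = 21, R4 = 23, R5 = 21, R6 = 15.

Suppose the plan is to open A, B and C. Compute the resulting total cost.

Total cost: 1093

Each client site is assigned to its cheapest site among the open ones.
{A, B, C}: R1→A 6·8=48, R2→C 6·23=138, R3→C 4·21=84, R4→B 5·23=115, R5→A 5·21=105, R6→A 5·15=75. Service 565; fixed 528; total 1093.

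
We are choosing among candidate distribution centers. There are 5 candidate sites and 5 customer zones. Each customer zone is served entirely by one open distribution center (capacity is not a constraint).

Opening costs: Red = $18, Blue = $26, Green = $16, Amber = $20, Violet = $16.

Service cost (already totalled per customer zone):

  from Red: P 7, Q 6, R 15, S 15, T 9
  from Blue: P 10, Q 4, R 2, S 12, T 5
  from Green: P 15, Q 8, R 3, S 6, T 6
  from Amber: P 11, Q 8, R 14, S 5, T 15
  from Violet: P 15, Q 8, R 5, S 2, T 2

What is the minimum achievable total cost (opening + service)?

For any fixed open set, each customer zone goes to its cheapest open site; total = fixed + service.
{Violet}: P→Violet 15, Q→Violet 8, R→Violet 5, S→Violet 2, T→Violet 2. Service 32; fixed 16; total 48.
{Green}: service 38 + fixed 16 = 54
{Red, Violet}: service 22 + fixed 34 = 56
{Red, Blue, Green, Amber, Violet}: P→Red 7, Q→Blue 4, R→Blue 2, S→Violet 2, T→Violet 2. Service 17; fixed 96; total 113.
No other subset beats 48.

Minimum total cost: 48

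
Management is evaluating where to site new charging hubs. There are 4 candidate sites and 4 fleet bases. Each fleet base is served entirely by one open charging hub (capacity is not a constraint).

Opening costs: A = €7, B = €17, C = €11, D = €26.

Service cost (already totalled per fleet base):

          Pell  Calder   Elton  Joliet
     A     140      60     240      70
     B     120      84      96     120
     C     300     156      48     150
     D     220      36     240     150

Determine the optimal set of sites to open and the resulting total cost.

For any fixed open set, each fleet base goes to its cheapest open site; total = fixed + service.
{A, B, C}: Pell→B 120, Calder→A 60, Elton→C 48, Joliet→A 70. Service 298; fixed 35; total 333.
{A, B, C, D}: Pell→B 120, Calder→D 36, Elton→C 48, Joliet→A 70. Service 274; fixed 61; total 335.
{A, C}: Pell→A 140, Calder→A 60, Elton→C 48, Joliet→A 70. Service 318; fixed 18; total 336.
{A}: service 510 + fixed 7 = 517
(All 15 nonempty subsets were checked; A, B and C is lowest.)

Open A, B and C; minimum total cost 333.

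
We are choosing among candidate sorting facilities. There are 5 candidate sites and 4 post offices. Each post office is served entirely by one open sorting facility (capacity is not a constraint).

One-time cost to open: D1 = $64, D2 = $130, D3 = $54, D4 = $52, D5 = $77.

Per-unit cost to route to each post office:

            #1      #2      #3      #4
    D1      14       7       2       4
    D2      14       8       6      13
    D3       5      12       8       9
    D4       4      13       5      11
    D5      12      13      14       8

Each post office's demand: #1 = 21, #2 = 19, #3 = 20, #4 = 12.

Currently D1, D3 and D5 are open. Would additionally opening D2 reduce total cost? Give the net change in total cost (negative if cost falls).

No — net change +130 (cost rises by 130).

Current service cost with {D1, D3, D5}: 326.
Adding D2: each post office re-picks its cheapest; new service cost 326, saving 0.
Extra fixed cost: 130. Net change = 130 − 0 = 130.
(Totals: 521 → 651.)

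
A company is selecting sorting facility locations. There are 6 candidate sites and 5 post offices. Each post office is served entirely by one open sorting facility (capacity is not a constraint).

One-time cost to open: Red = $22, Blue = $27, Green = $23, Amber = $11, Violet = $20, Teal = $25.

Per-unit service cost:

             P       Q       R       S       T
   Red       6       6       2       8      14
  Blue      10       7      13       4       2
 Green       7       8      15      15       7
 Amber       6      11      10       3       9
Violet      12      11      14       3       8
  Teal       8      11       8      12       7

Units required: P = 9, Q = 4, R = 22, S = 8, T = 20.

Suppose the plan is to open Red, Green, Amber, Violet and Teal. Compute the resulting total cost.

Each post office is assigned to its cheapest site among the open ones.
{Red, Green, Amber, Violet, Teal}: P→Red 6·9=54, Q→Red 6·4=24, R→Red 2·22=44, S→Amber 3·8=24, T→Green 7·20=140. Service 286; fixed 101; total 387.

Total cost: 387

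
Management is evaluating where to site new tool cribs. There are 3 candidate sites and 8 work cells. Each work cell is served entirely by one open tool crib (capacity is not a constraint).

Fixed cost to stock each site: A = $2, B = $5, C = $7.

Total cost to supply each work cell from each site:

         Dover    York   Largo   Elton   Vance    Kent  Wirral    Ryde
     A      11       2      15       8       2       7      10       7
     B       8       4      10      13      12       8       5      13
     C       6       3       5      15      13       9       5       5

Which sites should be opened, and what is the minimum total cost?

Open A and C; minimum total cost 49.

For any fixed open set, each work cell goes to its cheapest open site; total = fixed + service.
{A, C}: Dover→C 6, York→A 2, Largo→C 5, Elton→A 8, Vance→A 2, Kent→A 7, Wirral→C 5, Ryde→C 5. Service 40; fixed 9; total 49.
{A, B, C}: Dover→C 6, York→A 2, Largo→C 5, Elton→A 8, Vance→A 2, Kent→A 7, Wirral→B 5, Ryde→C 5. Service 40; fixed 14; total 54.
{A, B}: service 49 + fixed 7 = 56
{A}: Dover→A 11, York→A 2, Largo→A 15, Elton→A 8, Vance→A 2, Kent→A 7, Wirral→A 10, Ryde→A 7. Service 62; fixed 2; total 64.
No other subset beats 49.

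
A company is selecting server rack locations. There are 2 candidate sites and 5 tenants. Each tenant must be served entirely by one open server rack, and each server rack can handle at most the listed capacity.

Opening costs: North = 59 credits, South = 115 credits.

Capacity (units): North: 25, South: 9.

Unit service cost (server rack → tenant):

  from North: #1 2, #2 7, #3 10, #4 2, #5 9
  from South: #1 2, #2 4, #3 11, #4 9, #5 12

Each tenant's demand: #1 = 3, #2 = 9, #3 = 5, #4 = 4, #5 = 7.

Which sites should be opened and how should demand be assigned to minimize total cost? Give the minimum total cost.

Open {North, South}: #1→North 2·3=6, #2→South 4·9=36, #3→North 10·5=50, #4→North 2·4=8, #5→North 9·7=63.
Loads: North carries 19/25, South carries 9/9. Service 163; fixed 174; total 337.
Next best feasible plan costs 364.

Minimum total cost: 337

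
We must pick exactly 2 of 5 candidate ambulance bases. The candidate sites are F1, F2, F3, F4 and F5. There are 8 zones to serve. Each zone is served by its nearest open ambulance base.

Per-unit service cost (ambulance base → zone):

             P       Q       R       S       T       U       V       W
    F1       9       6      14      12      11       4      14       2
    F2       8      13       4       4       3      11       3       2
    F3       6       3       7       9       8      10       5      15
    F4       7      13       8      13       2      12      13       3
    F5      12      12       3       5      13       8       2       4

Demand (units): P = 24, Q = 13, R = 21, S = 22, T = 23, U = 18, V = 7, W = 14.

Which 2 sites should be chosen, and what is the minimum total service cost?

With exactly 2 open, each zone uses its cheapest among the chosen.
{F1, F2}: P→F2 8·24=192, Q→F1 6·13=78, R→F2 4·21=84, S→F2 4·22=88, T→F2 3·23=69, U→F1 4·18=72, V→F2 3·7=21, W→F1 2·14=28. Service cost 632.
{F2, F3}: service cost 653
{F4, F5}: service cost 743
Among all 10 size-2 choices, {F1, F2} is lowest.

Choose F1 and F2; total service cost 632.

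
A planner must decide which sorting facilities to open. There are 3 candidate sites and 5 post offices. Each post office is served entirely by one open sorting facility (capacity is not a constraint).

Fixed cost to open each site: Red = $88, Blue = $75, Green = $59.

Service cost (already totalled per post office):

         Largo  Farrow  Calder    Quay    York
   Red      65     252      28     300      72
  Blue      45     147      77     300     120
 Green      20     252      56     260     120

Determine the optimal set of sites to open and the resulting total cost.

For any fixed open set, each post office goes to its cheapest open site; total = fixed + service.
{Blue, Green}: Largo→Green 20, Farrow→Blue 147, Calder→Green 56, Quay→Green 260, York→Blue 120. Service 603; fixed 134; total 737.
{Red, Blue, Green}: service 527 + fixed 222 = 749
{Red, Blue}: service 592 + fixed 163 = 755
{Green}: service 708 + fixed 59 = 767
No other subset beats 737.

Open Blue and Green; minimum total cost 737.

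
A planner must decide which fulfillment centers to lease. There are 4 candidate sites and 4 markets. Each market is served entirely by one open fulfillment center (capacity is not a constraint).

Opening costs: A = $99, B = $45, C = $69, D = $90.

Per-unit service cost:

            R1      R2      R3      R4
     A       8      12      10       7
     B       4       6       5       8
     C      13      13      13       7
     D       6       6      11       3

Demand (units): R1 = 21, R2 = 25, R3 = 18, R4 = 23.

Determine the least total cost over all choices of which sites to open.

Minimum total cost: 528

For any fixed open set, each market goes to its cheapest open site; total = fixed + service.
{B, D}: R1→B 4·21=84, R2→B 6·25=150, R3→B 5·18=90, R4→D 3·23=69. Service 393; fixed 135; total 528.
{B}: service 508 + fixed 45 = 553
{B, C, D}: R1→B 4·21=84, R2→B 6·25=150, R3→B 5·18=90, R4→D 3·23=69. Service 393; fixed 204; total 597.
{A, B, C, D}: service 393 + fixed 303 = 696
No other subset beats 528.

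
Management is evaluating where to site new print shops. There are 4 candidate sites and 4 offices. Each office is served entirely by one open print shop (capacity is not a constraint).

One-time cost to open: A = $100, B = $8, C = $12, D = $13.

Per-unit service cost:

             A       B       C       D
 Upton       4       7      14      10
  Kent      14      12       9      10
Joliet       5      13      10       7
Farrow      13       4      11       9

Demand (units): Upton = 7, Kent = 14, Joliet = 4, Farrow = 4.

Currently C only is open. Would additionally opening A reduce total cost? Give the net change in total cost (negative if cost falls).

Current service cost with {C}: 308.
Adding A: each office re-picks its cheapest; new service cost 218, saving 90.
Extra fixed cost: 100. Net change = 100 − 90 = 10.
(Totals: 320 → 330.)

No — net change +10 (cost rises by 10).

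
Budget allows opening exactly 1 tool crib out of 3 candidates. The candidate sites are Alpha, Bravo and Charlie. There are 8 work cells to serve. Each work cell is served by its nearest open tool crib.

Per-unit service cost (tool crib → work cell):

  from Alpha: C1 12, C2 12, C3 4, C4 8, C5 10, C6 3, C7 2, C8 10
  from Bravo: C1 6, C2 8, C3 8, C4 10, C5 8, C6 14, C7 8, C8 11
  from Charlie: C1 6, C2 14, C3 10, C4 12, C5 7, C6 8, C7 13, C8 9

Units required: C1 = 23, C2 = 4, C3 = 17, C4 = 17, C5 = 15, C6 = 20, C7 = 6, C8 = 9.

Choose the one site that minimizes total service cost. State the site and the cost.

Choose Alpha only; total service cost 840.

With exactly 1 open, each work cell uses its cheapest among the chosen.
{Alpha}: C1→Alpha 12·23=276, C2→Alpha 12·4=48, C3→Alpha 4·17=68, C4→Alpha 8·17=136, C5→Alpha 10·15=150, C6→Alpha 3·20=60, C7→Alpha 2·6=12, C8→Alpha 10·9=90. Service cost 840.
{Charlie}: service cost 992
{Bravo}: service cost 1023
Among all 3 size-1 choices, {Alpha} is lowest.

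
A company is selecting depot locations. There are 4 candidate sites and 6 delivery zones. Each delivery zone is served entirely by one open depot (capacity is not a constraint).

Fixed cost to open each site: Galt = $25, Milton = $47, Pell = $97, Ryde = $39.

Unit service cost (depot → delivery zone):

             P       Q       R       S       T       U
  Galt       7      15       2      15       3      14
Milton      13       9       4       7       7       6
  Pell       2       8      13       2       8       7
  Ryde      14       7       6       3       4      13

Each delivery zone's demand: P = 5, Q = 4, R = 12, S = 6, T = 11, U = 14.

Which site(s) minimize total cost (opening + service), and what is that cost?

Open Galt and Milton; minimum total cost 326.

For any fixed open set, each delivery zone goes to its cheapest open site; total = fixed + service.
{Galt, Milton}: P→Galt 7·5=35, Q→Milton 9·4=36, R→Galt 2·12=24, S→Milton 7·6=42, T→Galt 3·11=33, U→Milton 6·14=84. Service 254; fixed 72; total 326.
{Galt, Pell}: service 209 + fixed 122 = 331
{Galt, Milton, Ryde}: service 222 + fixed 111 = 333
{Galt, Milton, Pell, Ryde}: P→Pell 2·5=10, Q→Ryde 7·4=28, R→Galt 2·12=24, S→Pell 2·6=12, T→Galt 3·11=33, U→Milton 6·14=84. Service 191; fixed 208; total 399.
No other subset beats 326.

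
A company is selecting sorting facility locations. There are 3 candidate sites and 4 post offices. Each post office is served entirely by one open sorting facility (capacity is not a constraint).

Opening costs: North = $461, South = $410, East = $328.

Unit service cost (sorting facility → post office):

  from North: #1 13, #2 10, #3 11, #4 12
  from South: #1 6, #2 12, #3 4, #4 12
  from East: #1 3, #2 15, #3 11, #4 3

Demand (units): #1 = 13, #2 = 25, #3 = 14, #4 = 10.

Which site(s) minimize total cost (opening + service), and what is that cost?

Open East only; minimum total cost 926.

For any fixed open set, each post office goes to its cheapest open site; total = fixed + service.
{East}: #1→East 3·13=39, #2→East 15·25=375, #3→East 11·14=154, #4→East 3·10=30. Service 598; fixed 328; total 926.
{South}: #1→South 6·13=78, #2→South 12·25=300, #3→South 4·14=56, #4→South 12·10=120. Service 554; fixed 410; total 964.
{North}: service 693 + fixed 461 = 1154
{North, South, East}: service 375 + fixed 1199 = 1574
No other subset beats 926.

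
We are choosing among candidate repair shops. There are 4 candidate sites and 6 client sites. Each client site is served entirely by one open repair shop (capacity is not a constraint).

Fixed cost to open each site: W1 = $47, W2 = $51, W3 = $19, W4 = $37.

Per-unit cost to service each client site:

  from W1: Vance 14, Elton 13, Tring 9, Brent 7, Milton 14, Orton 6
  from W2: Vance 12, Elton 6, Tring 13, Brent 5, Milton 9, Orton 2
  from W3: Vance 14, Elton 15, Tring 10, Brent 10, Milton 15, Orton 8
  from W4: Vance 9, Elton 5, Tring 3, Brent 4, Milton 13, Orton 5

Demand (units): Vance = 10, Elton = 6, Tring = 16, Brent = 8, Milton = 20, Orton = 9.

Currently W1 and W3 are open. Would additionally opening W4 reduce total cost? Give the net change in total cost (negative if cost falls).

Yes — net change −210 (cost falls by 210).

Current service cost with {W1, W3}: 752.
Adding W4: each client site re-picks its cheapest; new service cost 505, saving 247.
Extra fixed cost: 37. Net change = 37 − 247 = -210.
(Totals: 818 → 608.)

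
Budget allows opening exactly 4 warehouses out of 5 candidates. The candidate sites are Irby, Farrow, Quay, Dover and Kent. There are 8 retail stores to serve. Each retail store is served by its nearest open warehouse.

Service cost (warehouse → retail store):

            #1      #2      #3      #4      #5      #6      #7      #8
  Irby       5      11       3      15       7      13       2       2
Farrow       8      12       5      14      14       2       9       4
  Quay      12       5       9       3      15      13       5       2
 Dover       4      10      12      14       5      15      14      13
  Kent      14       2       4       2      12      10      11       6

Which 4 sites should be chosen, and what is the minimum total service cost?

Choose Irby, Farrow, Dover and Kent; total service cost 22.

With exactly 4 open, each retail store uses its cheapest among the chosen.
{Irby, Farrow, Dover, Kent}: #1→Dover 4, #2→Kent 2, #3→Irby 3, #4→Kent 2, #5→Dover 5, #6→Farrow 2, #7→Irby 2, #8→Irby 2. Service cost 22.
{Irby, Farrow, Quay, Kent}: service cost 25
{Irby, Farrow, Quay, Dover}: service cost 26
Among all 5 size-4 choices, {Irby, Farrow, Dover, Kent} is lowest.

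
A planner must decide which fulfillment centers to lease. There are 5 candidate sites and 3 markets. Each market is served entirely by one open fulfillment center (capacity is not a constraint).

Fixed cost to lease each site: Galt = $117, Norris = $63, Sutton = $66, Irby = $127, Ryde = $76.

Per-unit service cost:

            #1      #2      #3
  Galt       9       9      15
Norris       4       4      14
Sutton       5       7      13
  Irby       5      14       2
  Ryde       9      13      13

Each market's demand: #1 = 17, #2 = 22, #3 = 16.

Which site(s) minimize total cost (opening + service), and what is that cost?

For any fixed open set, each market goes to its cheapest open site; total = fixed + service.
{Norris, Irby}: #1→Norris 4·17=68, #2→Norris 4·22=88, #3→Irby 2·16=32. Service 188; fixed 190; total 378.
{Norris}: service 380 + fixed 63 = 443
{Norris, Sutton, Irby}: service 188 + fixed 256 = 444
{Galt, Norris, Sutton, Irby, Ryde}: service 188 + fixed 449 = 637
No other subset beats 378.

Open Norris and Irby; minimum total cost 378.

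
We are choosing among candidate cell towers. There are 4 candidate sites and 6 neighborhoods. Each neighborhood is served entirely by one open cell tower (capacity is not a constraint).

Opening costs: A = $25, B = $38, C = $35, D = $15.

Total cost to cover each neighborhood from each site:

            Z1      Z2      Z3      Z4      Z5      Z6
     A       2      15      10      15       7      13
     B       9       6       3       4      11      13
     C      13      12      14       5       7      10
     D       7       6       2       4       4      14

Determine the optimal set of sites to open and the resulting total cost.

Open D only; minimum total cost 52.

For any fixed open set, each neighborhood goes to its cheapest open site; total = fixed + service.
{D}: Z1→D 7, Z2→D 6, Z3→D 2, Z4→D 4, Z5→D 4, Z6→D 14. Service 37; fixed 15; total 52.
{A, D}: service 31 + fixed 40 = 71
{C, D}: service 33 + fixed 50 = 83
{A, B, C, D}: service 28 + fixed 113 = 141
No other subset beats 52.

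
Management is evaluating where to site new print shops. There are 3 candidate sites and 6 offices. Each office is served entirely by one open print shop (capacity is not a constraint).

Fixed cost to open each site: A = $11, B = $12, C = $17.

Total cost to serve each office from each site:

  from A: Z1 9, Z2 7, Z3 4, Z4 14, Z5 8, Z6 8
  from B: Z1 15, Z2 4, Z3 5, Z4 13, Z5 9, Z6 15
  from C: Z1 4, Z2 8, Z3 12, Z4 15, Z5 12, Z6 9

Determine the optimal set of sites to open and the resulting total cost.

Open A only; minimum total cost 61.

For any fixed open set, each office goes to its cheapest open site; total = fixed + service.
{A}: Z1→A 9, Z2→A 7, Z3→A 4, Z4→A 14, Z5→A 8, Z6→A 8. Service 50; fixed 11; total 61.
{A, B}: service 46 + fixed 23 = 69
{A, C}: Z1→C 4, Z2→A 7, Z3→A 4, Z4→A 14, Z5→A 8, Z6→A 8. Service 45; fixed 28; total 73.
{A, B, C}: Z1→C 4, Z2→B 4, Z3→A 4, Z4→B 13, Z5→A 8, Z6→A 8. Service 41; fixed 40; total 81.
(All 7 nonempty subsets were checked; A only is lowest.)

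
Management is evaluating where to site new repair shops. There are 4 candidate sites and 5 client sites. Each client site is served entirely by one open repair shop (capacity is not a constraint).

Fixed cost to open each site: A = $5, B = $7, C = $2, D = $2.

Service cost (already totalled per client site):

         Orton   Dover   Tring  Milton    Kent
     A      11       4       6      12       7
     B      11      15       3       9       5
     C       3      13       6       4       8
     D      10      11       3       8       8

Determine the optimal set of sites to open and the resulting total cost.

Open A, C and D; minimum total cost 30.

For any fixed open set, each client site goes to its cheapest open site; total = fixed + service.
{A, C, D}: Orton→C 3, Dover→A 4, Tring→D 3, Milton→C 4, Kent→A 7. Service 21; fixed 9; total 30.
{A, C}: service 24 + fixed 7 = 31
{A, B, C}: Orton→C 3, Dover→A 4, Tring→B 3, Milton→C 4, Kent→B 5. Service 19; fixed 14; total 33.
{A, B, C, D}: Orton→C 3, Dover→A 4, Tring→B 3, Milton→C 4, Kent→B 5. Service 19; fixed 16; total 35.
No other subset beats 30.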